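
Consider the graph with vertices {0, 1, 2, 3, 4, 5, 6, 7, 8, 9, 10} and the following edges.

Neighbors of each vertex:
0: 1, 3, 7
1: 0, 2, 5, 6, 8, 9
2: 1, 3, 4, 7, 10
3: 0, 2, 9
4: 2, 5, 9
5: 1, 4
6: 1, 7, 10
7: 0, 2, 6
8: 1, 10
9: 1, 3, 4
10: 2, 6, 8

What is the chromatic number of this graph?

2

2 and 4 are adjacent, so at least 2 colors are needed.
2 colors suffice: color a → {1, 3, 4, 7, 10}; color b → {0, 2, 5, 6, 8, 9}. Each edge has distinct colors on its endpoints.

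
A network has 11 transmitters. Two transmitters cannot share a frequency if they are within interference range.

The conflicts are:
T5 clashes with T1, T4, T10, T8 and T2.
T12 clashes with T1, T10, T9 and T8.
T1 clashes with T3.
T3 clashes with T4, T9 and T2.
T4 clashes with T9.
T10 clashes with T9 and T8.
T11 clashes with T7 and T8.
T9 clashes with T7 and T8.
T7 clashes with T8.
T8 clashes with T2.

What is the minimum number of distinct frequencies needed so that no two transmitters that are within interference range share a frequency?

T12, T10, T9, T8 pairwise conflict, so at least 4 frequencies are needed.
A valid assignment using 4 frequencies: T5=2, T12=4, T1=3, T3=1, T4=3, T10=3, T11=2, T9=2, T7=3, T8=1, T2=3. Every pair that conflicts lands in different frequencies.

4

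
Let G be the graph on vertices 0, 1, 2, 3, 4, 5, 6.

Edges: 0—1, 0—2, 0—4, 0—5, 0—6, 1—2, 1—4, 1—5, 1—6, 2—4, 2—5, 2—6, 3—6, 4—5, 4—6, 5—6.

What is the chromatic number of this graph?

0, 1, 2, 4, 5, 6 are pairwise adjacent (a clique of size 6), so at least 6 colors are needed.
One proper 6-coloring: 0=b, 1=c, 2=f, 3=b, 4=e, 5=d, 6=a. No two adjacent vertices share a color.

6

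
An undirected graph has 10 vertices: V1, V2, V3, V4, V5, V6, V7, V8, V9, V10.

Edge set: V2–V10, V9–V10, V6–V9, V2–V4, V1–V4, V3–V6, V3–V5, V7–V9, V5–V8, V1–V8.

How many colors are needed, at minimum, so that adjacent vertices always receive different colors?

3

The cycle V1-V8-V5-V3-V6-V9-V10-V2-V4-V1 has odd length 9, so it cannot be 2-colored; at least 3 colors are needed.
3 colors suffice: color R → {V1, V2, V5, V9}; color B → {V4, V6, V7, V8, V10}; color G → {V3}. Each edge has distinct colors on its endpoints.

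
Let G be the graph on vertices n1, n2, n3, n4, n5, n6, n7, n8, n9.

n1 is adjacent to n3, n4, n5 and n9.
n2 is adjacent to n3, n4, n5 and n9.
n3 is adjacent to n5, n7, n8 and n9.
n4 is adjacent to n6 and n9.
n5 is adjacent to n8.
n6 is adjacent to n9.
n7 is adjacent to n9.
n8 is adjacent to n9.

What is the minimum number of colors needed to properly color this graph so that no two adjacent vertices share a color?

3

n2, n4, n9 are pairwise adjacent, so at least 3 colors are needed.
3 colors suffice: n1=G, n2=G, n3=B, n4=B, n5=R, n6=G, n7=G, n8=G, n9=R. Each edge has distinct colors on its endpoints.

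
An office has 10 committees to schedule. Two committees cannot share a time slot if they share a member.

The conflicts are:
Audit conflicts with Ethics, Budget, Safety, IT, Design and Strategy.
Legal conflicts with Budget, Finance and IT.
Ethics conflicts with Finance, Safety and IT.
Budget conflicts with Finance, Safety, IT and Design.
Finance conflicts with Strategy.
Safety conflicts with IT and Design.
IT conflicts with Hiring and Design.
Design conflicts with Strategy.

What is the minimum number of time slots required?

Audit, Budget, Safety, IT, Design are mutually in conflict, so at least 5 time slots are needed.
A valid assignment using 5 time slots: Audit=2, Legal=2, Ethics=3, Budget=3, Finance=1, Safety=4, IT=1, Hiring=2, Design=5, Strategy=3. No two conflicting committees share a time slot.

5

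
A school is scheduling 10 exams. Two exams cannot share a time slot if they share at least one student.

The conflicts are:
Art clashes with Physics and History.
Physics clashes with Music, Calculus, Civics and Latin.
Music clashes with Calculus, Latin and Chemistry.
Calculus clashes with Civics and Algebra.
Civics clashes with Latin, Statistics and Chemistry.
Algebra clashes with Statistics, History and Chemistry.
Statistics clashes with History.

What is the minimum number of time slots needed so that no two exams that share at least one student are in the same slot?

3

Physics, Civics, Latin pairwise conflict, so at least 3 time slots are needed.
3 time slots suffice: time slot 1 → {Art, Music, Civics, Algebra}; time slot 2 → {Physics, Statistics, Chemistry}; time slot 3 → {Calculus, Latin, History}. Each listed conflict is separated.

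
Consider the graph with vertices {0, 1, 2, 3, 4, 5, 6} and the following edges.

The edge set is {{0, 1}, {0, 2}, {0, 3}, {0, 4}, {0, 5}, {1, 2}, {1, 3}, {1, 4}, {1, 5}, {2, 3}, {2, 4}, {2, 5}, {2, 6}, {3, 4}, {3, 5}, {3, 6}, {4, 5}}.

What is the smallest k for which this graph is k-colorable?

6

0, 1, 2, 3, 4, 5 are pairwise adjacent (a clique of size 6), so at least 6 colors are needed.
6 colors suffice: color a → {2}; color b → {3}; color c → {4, 6}; color d → {0}; color e → {5}; color f → {1}. Each edge has distinct colors on its endpoints.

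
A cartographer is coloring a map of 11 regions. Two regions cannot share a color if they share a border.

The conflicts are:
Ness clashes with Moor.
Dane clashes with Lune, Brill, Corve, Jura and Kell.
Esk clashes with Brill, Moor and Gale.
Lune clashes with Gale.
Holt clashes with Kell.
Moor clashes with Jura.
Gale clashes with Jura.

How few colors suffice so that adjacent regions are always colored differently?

3

The cycle Dane-Jura-Gale-Esk-Brill-Dane has odd length 5, so it cannot be 2-colored; at least 3 colors are needed.
3 colors suffice: Ness=2, Dane=1, Esk=2, Lune=2, Brill=3, Holt=1, Moor=1, Corve=2, Gale=1, Jura=2, Kell=2. Each listed conflict is separated.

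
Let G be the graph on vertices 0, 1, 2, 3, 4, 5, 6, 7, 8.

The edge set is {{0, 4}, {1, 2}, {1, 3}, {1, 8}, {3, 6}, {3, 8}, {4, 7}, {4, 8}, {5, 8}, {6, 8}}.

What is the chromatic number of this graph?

3

3, 6, 8 form a triangle, so at least 3 colors are needed.
3 colors suffice: color red → {0, 2, 7, 8}; color blue → {1, 4, 5, 6}; color green → {3}. No two adjacent vertices share a color.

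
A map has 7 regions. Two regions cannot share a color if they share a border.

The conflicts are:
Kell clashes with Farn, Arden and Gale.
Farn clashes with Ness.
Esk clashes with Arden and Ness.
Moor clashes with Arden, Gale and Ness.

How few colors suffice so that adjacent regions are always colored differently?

3

The cycle Ness-Moor-Arden-Kell-Farn-Ness has odd length 5, so it cannot be 2-colored; at least 3 colors are needed.
3 colors suffice: color 1 → {Arden, Gale, Ness}; color 2 → {Kell, Esk, Moor}; color 3 → {Farn}. Every pair that conflicts lands in different colors.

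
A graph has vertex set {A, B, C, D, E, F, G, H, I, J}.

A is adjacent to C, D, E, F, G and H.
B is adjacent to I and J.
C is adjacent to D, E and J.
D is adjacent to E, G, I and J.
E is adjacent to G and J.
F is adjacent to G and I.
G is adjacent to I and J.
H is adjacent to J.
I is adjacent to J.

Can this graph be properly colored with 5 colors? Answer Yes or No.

Yes

The chromatic number is 4. D, G, I, J are mutually adjacent (a clique of size 4), so at least 4 colors are needed.
A valid assignment using 4 colors: A=1, B=2, C=3, D=2, E=4, F=2, G=3, H=2, I=4, J=1.
Since 5 ≥ 4, a proper 5-coloring certainly exists.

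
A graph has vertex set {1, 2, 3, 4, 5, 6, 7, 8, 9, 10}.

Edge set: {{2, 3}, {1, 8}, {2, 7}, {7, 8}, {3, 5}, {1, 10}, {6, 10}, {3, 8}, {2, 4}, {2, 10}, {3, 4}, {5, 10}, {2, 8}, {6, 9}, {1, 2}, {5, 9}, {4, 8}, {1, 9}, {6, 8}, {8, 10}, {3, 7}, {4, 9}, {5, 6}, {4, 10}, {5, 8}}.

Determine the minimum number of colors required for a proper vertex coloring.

4

5, 6, 8, 10 are mutually adjacent (a clique of size 4), so at least 4 colors are needed.
A valid assignment using 4 colors: 1=d, 2=b, 3=c, 4=d, 5=b, 6=d, 7=d, 8=a, 9=a, 10=c. Each edge has distinct colors on its endpoints.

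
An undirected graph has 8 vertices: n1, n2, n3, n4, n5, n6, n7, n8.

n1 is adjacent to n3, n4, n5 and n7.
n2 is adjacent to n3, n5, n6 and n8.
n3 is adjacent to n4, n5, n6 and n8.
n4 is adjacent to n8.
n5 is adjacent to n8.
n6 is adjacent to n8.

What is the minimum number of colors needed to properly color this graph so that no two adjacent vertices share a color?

4

n2, n3, n6, n8 are pairwise adjacent (a clique of size 4), so at least 4 colors are needed.
One proper 4-coloring: n1=B, n2=G, n3=R, n4=G, n5=Y, n6=Y, n7=R, n8=B. Every edge joins two different colors.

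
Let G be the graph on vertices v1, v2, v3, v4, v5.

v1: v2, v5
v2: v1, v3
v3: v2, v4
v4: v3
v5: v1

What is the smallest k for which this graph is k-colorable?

2

v1 and v2 are adjacent, so at least 2 colors are needed.
One proper 2-coloring: v1=1, v2=2, v3=1, v4=2, v5=2. Each edge has distinct colors on its endpoints.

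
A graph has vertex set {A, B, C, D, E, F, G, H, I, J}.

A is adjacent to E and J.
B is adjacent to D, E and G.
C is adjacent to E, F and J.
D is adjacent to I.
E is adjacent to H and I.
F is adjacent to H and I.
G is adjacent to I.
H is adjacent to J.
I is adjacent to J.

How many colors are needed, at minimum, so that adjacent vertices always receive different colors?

2

B and D are adjacent, so at least 2 colors are needed.
One proper 2-coloring: A=1, B=1, C=1, D=2, E=2, F=2, G=2, H=1, I=1, J=2. Every edge joins two different colors.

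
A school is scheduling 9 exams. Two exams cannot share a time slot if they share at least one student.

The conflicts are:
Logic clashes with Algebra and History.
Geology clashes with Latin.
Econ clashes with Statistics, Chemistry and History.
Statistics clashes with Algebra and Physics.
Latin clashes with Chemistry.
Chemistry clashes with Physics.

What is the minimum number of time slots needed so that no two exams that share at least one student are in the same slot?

The cycle Statistics-Econ-History-Logic-Algebra-Statistics has odd length 5, so it cannot be 2-colored; at least 3 time slots are needed.
3 time slots suffice: Logic=2, Geology=1, Econ=2, Statistics=1, Algebra=3, Latin=2, Chemistry=1, Physics=2, History=1. Each listed conflict is separated.

3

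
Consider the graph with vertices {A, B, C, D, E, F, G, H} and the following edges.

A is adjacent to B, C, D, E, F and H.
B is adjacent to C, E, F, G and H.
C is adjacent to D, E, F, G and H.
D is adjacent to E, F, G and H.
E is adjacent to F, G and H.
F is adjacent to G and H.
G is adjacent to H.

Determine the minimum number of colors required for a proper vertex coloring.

6

A, C, D, E, F, H form a clique, so at least 6 colors are needed.
6 colors suffice: color 1 → {E}; color 2 → {C}; color 3 → {H}; color 4 → {F}; color 5 → {A, G}; color 6 → {B, D}. Each edge has distinct colors on its endpoints.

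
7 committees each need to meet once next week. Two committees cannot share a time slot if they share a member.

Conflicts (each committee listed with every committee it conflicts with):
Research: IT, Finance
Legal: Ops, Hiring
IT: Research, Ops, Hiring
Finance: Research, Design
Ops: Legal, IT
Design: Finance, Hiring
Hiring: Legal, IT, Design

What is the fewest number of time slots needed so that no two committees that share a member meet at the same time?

The cycle IT-Hiring-Design-Finance-Research-IT has odd length 5, so it cannot be 2-colored; at least 3 time slots are needed.
3 time slots suffice: time slot 1 → {Legal, IT, Design}; time slot 2 → {Finance, Ops, Hiring}; time slot 3 → {Research}. No two conflicting committees share a time slot.

3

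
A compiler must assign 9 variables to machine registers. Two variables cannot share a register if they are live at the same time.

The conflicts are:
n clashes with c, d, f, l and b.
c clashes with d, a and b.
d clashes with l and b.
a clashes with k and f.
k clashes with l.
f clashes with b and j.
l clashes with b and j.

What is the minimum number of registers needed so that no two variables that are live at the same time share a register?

4

n, c, d, b pairwise conflict, so at least 4 registers are needed.
4 registers suffice: register 1 → {a, b, j}; register 2 → {c, f, l}; register 3 → {n, k}; register 4 → {d}. Each listed conflict is separated.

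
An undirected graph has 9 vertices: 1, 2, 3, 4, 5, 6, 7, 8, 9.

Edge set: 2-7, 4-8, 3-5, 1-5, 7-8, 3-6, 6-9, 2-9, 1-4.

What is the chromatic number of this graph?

3

The cycle 3-6-9-2-7-8-4-1-5-3 has odd length 9, so it cannot be 2-colored; at least 3 colors are needed.
A valid assignment using 3 colors: 1=red, 2=blue, 3=red, 4=green, 5=blue, 6=blue, 7=red, 8=blue, 9=red. Each edge has distinct colors on its endpoints.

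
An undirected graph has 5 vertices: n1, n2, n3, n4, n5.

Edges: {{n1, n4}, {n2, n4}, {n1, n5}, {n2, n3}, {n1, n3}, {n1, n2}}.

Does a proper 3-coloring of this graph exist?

Yes

The chromatic number is 3. n1, n2, n3 form a triangle, so at least 3 colors are needed.
3 colors suffice: color 1 → {n1}; color 2 → {n2, n5}; color 3 → {n3, n4}.
That is already a proper 3-coloring.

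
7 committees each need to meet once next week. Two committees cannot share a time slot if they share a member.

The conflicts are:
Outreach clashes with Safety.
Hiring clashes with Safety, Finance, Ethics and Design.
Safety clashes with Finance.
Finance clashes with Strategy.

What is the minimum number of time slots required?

Hiring, Safety, Finance all conflict with each other, so at least 3 time slots are needed.
3 time slots suffice: time slot 1 → {Outreach, Hiring, Strategy}; time slot 2 → {Finance, Ethics, Design}; time slot 3 → {Safety}. No two conflicting committees share a time slot.

3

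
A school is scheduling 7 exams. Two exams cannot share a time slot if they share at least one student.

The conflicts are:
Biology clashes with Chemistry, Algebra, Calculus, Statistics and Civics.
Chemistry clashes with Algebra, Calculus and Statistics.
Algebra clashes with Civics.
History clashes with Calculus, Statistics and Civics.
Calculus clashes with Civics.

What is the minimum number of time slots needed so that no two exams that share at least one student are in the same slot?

3

Biology, Chemistry, Calculus all conflict with each other, so at least 3 time slots are needed.
A valid assignment using 3 time slots: Biology=1, Chemistry=3, Algebra=2, History=1, Calculus=2, Statistics=2, Civics=3. No two conflicting exams share a time slot.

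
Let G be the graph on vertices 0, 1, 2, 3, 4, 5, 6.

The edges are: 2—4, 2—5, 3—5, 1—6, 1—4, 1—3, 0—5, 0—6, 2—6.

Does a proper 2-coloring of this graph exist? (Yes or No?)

No

The cycle 3-1-4-2-5-3 has odd length 5, so it cannot be 2-colored; at least 3 colors are needed.
So 2 colors are not enough.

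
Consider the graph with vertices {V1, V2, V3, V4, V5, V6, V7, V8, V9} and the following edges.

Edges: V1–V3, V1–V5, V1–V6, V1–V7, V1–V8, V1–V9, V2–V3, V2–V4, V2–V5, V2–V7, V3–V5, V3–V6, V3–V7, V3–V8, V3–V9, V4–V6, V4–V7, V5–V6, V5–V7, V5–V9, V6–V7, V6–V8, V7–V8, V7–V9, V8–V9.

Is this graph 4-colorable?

V1, V3, V7, V8, V9 are pairwise adjacent (a clique of size 5), so at least 5 colors are needed.
So 4 colors are not enough.

No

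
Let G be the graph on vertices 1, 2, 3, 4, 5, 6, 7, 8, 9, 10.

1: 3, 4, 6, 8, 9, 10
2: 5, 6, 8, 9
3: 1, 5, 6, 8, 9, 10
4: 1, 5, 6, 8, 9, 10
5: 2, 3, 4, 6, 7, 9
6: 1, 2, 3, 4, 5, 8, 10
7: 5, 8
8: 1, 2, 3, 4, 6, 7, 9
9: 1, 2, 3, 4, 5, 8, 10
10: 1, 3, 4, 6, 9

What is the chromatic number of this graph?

4

1, 3, 6, 8 form a clique, so at least 4 colors are needed.
4 colors suffice: color red → {6, 7, 9}; color blue → {5, 8, 10}; color green → {2, 3, 4}; color yellow → {1}. No two adjacent vertices share a color.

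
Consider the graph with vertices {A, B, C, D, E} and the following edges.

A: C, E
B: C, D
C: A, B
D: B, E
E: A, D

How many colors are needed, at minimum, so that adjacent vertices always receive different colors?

3

The cycle E-A-C-B-D-E has odd length 5, so it cannot be 2-colored; at least 3 colors are needed.
3 colors suffice: A=3, B=2, C=1, D=1, E=2. No two adjacent vertices share a color.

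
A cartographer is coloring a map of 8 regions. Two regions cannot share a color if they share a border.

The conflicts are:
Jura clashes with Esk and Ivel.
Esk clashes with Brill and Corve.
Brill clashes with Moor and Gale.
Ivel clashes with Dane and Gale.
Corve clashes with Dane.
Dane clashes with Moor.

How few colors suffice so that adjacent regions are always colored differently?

3

The cycle Brill-Esk-Jura-Ivel-Gale-Brill has odd length 5, so it cannot be 2-colored; at least 3 colors are needed.
3 colors suffice: color 1 → {Jura, Brill, Dane}; color 2 → {Esk, Ivel, Moor}; color 3 → {Corve, Gale}. Each listed conflict is separated.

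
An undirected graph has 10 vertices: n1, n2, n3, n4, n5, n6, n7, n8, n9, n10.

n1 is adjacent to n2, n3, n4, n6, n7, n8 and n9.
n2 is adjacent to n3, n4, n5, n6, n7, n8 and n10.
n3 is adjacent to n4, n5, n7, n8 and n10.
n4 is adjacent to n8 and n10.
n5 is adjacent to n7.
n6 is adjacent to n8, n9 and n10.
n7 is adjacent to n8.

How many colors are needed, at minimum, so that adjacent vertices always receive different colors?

n1, n2, n3, n4, n8 form a clique, so at least 5 colors are needed.
5 colors suffice: color red → {n2, n9}; color blue → {n1, n5, n10}; color green → {n3, n6}; color yellow → {n8}; color purple → {n4, n7}. Every edge joins two different colors.

5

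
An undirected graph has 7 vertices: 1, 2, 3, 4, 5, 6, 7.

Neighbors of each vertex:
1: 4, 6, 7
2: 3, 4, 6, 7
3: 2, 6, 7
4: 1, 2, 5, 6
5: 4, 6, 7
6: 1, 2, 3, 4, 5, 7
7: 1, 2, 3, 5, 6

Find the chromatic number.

2, 3, 6, 7 are mutually adjacent (a clique of size 4), so at least 4 colors are needed.
4 colors suffice: 1=green, 2=green, 3=yellow, 4=blue, 5=green, 6=red, 7=blue. Each edge has distinct colors on its endpoints.

4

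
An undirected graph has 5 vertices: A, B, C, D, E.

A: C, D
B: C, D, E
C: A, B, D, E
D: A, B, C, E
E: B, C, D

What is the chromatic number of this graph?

4

B, C, D, E form a clique, so at least 4 colors are needed.
4 colors suffice: color 1 → {C}; color 2 → {D}; color 3 → {A, E}; color 4 → {B}. Every edge joins two different colors.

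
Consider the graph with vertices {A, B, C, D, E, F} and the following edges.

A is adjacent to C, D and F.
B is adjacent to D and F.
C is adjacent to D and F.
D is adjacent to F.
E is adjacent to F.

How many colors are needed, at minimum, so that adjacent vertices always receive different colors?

A, C, D, F are pairwise adjacent (a clique of size 4), so at least 4 colors are needed.
4 colors suffice: A=yellow, B=green, C=green, D=blue, E=blue, F=red. Each edge has distinct colors on its endpoints.

4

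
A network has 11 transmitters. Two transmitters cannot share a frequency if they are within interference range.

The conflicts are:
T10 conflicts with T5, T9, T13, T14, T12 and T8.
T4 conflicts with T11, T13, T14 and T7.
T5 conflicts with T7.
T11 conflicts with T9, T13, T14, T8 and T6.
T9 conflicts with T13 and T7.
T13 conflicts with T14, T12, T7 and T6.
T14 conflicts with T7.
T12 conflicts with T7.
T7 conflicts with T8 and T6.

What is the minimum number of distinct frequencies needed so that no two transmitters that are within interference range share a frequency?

4

T4, T13, T14, T7 pairwise conflict, so at least 4 frequencies are needed.
4 frequencies suffice: frequency 1 → {T10, T11, T7}; frequency 2 → {T5, T13, T8}; frequency 3 → {T9, T14, T12, T6}; frequency 4 → {T4}. Each listed conflict is separated.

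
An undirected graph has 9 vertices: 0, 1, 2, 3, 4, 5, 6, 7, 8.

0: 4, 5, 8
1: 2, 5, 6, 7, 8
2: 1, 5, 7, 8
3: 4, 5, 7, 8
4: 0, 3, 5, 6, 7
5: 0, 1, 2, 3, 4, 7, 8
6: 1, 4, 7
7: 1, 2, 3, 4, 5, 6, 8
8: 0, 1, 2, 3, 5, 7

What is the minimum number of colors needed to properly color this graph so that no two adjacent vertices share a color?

1, 2, 5, 7, 8 form a clique, so at least 5 colors are needed.
5 colors suffice: color a → {5, 6}; color b → {0, 7}; color c → {4, 8}; color d → {1, 3}; color e → {2}. Each edge has distinct colors on its endpoints.

5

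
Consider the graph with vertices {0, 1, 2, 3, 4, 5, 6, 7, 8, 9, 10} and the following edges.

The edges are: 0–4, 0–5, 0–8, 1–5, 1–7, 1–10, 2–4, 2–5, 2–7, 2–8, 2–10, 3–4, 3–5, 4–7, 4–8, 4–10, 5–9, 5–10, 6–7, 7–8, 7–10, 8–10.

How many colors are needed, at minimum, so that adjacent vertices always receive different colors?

2, 4, 7, 8, 10 are pairwise adjacent (a clique of size 5), so at least 5 colors are needed.
5 colors suffice: color red → {0, 3, 6, 9, 10}; color blue → {5, 7}; color green → {1, 4}; color yellow → {2}; color purple → {8}. Every edge joins two different colors.

5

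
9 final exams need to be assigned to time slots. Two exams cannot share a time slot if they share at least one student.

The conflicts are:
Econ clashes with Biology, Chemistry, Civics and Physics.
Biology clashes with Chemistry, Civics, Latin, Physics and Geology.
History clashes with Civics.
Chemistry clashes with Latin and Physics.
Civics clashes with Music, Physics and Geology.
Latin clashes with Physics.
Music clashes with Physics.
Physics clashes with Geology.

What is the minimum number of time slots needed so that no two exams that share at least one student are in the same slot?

4

Biology, Chemistry, Latin, Physics all conflict with each other, so at least 4 time slots are needed.
A valid assignment using 4 time slots: Econ=4, Biology=2, History=1, Chemistry=3, Civics=3, Latin=4, Music=2, Physics=1, Geology=4. Every pair that conflicts lands in different time slots.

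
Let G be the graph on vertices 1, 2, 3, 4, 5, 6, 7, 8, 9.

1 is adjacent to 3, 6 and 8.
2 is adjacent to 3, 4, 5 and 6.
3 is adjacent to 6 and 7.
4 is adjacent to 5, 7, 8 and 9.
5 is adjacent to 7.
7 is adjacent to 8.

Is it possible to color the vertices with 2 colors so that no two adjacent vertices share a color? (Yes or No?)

1, 3, 6 are mutually adjacent, so at least 3 colors are needed.
So 2 colors are not enough.

No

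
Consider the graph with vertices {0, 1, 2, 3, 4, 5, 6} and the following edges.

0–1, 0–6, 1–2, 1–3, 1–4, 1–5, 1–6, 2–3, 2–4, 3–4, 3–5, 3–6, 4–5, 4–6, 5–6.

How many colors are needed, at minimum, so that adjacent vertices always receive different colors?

5

1, 3, 4, 5, 6 are mutually adjacent (a clique of size 5), so at least 5 colors are needed.
5 colors suffice: color red → {1}; color blue → {0, 3}; color green → {2, 6}; color yellow → {4}; color purple → {5}. Every edge joins two different colors.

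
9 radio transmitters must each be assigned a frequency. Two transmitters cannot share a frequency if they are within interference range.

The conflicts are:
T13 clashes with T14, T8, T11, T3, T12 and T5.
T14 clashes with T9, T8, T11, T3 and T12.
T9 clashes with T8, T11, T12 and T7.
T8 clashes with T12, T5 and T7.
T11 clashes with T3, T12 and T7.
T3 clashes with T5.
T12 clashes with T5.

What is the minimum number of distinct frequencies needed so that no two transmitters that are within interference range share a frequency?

4

T14, T9, T11, T12 all conflict with each other, so at least 4 frequencies are needed.
4 frequencies suffice: frequency 1 → {T8, T11}; frequency 2 → {T14, T5, T7}; frequency 3 → {T13, T9}; frequency 4 → {T3, T12}. Each listed conflict is separated.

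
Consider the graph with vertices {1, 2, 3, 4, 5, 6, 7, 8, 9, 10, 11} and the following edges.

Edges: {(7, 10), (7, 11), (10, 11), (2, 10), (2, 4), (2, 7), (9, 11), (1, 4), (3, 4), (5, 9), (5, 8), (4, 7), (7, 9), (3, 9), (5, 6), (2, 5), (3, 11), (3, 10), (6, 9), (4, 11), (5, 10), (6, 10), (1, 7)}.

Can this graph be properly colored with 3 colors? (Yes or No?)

The chromatic number is 3. 3, 4, 11 are mutually adjacent, so at least 3 colors are needed.
One proper 3-coloring: 1=green, 2=green, 3=blue, 4=red, 5=blue, 6=green, 7=blue, 8=red, 9=red, 10=red, 11=green.
That is already a proper 3-coloring.

Yes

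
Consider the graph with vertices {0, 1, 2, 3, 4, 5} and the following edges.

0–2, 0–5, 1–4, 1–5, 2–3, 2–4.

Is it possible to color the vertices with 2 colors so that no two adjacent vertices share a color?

No

The cycle 0-5-1-4-2-0 has odd length 5, so it cannot be 2-colored; at least 3 colors are needed.
So 2 colors are not enough.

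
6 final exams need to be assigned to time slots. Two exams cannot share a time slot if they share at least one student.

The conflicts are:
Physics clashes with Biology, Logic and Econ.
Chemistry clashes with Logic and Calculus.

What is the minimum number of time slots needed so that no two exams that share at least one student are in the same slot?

2

Physics and Biology conflict, so at least 2 time slots are needed.
Using 2 time slots: Physics=1, Biology=2, Chemistry=1, Logic=2, Econ=2, Calculus=2. Every pair that conflicts lands in different time slots.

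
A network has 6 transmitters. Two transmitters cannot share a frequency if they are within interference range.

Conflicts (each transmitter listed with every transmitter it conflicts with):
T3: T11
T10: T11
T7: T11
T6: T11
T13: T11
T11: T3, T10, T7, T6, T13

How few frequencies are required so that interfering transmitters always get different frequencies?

T13 and T11 conflict, so at least 2 frequencies are needed.
2 frequencies suffice: frequency 1 → {T11}; frequency 2 → {T3, T10, T7, T6, T13}. Each listed conflict is separated.

2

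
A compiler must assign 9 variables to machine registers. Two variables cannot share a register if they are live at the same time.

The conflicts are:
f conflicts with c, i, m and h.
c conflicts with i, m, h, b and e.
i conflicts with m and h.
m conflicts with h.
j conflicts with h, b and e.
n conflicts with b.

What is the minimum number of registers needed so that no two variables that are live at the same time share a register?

f, c, i, m, h are mutually in conflict, so at least 5 registers are needed.
5 registers suffice: register 1 → {c, j, n}; register 2 → {h, b, e}; register 3 → {f}; register 4 → {m}; register 5 → {i}. Each listed conflict is separated.

5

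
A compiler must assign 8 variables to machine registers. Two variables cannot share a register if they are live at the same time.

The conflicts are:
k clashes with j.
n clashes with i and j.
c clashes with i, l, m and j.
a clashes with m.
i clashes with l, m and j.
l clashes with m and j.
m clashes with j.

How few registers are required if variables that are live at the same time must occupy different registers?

5

c, i, l, m, j are mutually in conflict, so at least 5 registers are needed.
Using 5 registers: k=2, n=3, c=5, a=1, i=2, l=4, m=3, j=1. Each listed conflict is separated.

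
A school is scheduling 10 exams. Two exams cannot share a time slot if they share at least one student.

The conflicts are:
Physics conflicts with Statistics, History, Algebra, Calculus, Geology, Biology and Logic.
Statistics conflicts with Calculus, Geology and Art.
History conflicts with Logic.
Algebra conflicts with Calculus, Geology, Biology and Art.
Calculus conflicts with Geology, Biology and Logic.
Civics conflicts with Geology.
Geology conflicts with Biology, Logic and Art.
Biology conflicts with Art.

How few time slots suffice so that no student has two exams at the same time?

5

Physics, Algebra, Calculus, Geology, Biology all conflict with each other, so at least 5 time slots are needed.
5 time slots suffice: time slot 1 → {History, Geology}; time slot 2 → {Physics, Civics, Art}; time slot 3 → {Calculus}; time slot 4 → {Statistics, Algebra, Logic}; time slot 5 → {Biology}. Each listed conflict is separated.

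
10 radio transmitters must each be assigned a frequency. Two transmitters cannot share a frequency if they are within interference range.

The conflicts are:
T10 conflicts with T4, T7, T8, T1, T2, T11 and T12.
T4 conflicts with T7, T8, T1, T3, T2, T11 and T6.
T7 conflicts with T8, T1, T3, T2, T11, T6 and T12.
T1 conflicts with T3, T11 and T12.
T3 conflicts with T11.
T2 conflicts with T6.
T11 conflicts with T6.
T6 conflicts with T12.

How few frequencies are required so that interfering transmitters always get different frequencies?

5

T10, T4, T7, T1, T11 pairwise conflict, so at least 5 frequencies are needed.
Using 5 frequencies: T10=3, T4=2, T7=1, T8=4, T1=4, T3=3, T2=4, T11=5, T6=3, T12=2. Every pair that conflicts lands in different frequencies.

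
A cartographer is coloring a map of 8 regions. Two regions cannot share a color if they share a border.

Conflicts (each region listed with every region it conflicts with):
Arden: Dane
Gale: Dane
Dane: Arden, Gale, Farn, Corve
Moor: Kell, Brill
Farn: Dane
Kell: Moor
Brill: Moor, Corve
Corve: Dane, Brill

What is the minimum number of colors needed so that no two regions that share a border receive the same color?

Moor and Kell conflict, so at least 2 colors are needed.
2 colors suffice: Arden=2, Gale=2, Dane=1, Moor=2, Farn=2, Kell=1, Brill=1, Corve=2. Every pair that conflicts lands in different colors.

2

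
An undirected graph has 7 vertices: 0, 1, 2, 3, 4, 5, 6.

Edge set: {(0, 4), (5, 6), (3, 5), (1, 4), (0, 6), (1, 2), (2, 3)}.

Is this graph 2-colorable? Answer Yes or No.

No

The cycle 6-5-3-2-1-4-0-6 has odd length 7, so it cannot be 2-colored; at least 3 colors are needed.
So 2 colors are not enough.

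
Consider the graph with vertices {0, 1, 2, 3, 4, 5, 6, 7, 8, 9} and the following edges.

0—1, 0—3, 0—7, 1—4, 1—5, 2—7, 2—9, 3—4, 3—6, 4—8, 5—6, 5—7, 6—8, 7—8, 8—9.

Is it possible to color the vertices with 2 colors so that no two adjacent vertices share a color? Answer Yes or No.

No

The cycle 5-7-8-4-1-5 has odd length 5, so it cannot be 2-colored; at least 3 colors are needed.
So 2 colors are not enough.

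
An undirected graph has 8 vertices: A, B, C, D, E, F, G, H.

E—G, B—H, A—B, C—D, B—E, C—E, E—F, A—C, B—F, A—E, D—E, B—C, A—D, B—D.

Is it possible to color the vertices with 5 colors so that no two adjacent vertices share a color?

The chromatic number is 5. A, B, C, D, E are mutually adjacent (a clique of size 5), so at least 5 colors are needed.
A valid assignment using 5 colors: A=purple, B=blue, C=green, D=yellow, E=red, F=green, G=blue, H=red.
That is already a proper 5-coloring.

Yes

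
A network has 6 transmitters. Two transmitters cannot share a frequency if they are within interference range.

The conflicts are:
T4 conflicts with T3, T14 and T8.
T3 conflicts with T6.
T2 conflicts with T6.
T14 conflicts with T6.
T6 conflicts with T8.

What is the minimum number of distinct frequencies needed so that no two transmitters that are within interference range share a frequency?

2

T2 and T6 conflict, so at least 2 frequencies are needed.
2 frequencies suffice: frequency 1 → {T4, T6}; frequency 2 → {T3, T2, T14, T8}. No two conflicting transmitters share a frequency.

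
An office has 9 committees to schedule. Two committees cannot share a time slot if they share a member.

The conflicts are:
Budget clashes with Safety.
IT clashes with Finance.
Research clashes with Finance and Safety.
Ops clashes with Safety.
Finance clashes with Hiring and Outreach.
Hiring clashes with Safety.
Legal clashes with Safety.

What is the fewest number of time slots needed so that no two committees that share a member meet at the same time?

2

Finance and Outreach conflict, so at least 2 time slots are needed.
2 time slots suffice: time slot 1 → {Finance, Safety}; time slot 2 → {Budget, IT, Research, Ops, Hiring, Legal, Outreach}. Every pair that conflicts lands in different time slots.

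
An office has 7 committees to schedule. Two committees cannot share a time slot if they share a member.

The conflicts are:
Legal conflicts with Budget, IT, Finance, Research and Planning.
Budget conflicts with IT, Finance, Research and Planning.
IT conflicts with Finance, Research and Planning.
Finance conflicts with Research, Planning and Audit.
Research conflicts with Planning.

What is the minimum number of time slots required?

Legal, Budget, IT, Finance, Research, Planning pairwise conflict, so at least 6 time slots are needed.
6 time slots suffice: time slot 1 → {Finance}; time slot 2 → {Planning, Audit}; time slot 3 → {Budget}; time slot 4 → {IT}; time slot 5 → {Research}; time slot 6 → {Legal}. Each listed conflict is separated.

6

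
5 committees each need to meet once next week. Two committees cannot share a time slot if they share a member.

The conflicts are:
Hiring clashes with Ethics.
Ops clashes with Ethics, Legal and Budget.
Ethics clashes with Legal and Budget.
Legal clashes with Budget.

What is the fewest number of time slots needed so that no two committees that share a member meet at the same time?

4

Ops, Ethics, Legal, Budget all conflict with each other, so at least 4 time slots are needed.
4 time slots suffice: Hiring=2, Ops=2, Ethics=1, Legal=4, Budget=3. Each listed conflict is separated.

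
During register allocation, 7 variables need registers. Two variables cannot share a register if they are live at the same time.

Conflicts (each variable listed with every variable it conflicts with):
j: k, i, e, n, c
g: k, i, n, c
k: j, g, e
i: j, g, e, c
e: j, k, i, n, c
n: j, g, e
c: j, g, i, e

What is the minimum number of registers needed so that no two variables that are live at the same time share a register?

j, i, e, c are mutually in conflict, so at least 4 registers are needed.
A valid assignment using 4 registers: j=1, g=1, k=3, i=3, e=2, n=3, c=4. No two conflicting variables share a register.

4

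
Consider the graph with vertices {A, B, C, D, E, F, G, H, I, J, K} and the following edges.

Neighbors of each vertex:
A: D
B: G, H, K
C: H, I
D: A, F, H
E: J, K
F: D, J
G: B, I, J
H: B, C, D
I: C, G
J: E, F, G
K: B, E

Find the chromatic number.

The cycle B-H-C-I-G-B has odd length 5, so it cannot be 2-colored; at least 3 colors are needed.
3 colors suffice: color 1 → {B, C, D, J}; color 2 → {A, F, G, H, K}; color 3 → {E, I}. Every edge joins two different colors.

3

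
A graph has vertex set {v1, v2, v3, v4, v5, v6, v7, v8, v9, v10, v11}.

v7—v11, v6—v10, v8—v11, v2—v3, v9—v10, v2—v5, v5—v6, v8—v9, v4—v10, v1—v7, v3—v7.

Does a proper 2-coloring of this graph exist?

No

The cycle v6-v5-v2-v3-v7-v11-v8-v9-v10-v6 has odd length 9, so it cannot be 2-colored; at least 3 colors are needed.
So 2 colors are not enough.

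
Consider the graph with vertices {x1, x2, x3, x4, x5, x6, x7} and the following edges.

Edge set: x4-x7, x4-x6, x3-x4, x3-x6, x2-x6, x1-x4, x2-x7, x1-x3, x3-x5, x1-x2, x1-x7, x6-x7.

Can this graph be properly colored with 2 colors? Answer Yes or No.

x2, x6, x7 are pairwise adjacent, so at least 3 colors are needed.
So 2 colors are not enough.

No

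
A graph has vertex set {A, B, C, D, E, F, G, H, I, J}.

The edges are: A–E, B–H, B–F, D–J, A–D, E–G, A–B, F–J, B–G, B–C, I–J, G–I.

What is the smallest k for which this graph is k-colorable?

3

The cycle I-G-B-F-J-I has odd length 5, so it cannot be 2-colored; at least 3 colors are needed.
3 colors suffice: color red → {B, E, J}; color blue → {A, C, F, G, H}; color green → {D, I}. Every edge joins two different colors.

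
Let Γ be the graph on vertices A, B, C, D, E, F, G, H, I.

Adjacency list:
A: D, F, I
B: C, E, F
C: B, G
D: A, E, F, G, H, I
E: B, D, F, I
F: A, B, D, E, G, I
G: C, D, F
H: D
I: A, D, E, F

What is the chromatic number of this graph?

A, D, F, I are pairwise adjacent (a clique of size 4), so at least 4 colors are needed.
One proper 4-coloring: A=3, B=2, C=1, D=2, E=3, F=1, G=3, H=1, I=4. Each edge has distinct colors on its endpoints.

4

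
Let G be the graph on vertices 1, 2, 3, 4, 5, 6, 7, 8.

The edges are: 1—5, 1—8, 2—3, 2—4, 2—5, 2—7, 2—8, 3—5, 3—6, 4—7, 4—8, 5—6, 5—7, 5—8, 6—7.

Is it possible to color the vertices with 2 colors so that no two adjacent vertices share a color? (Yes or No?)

5, 6, 7 are pairwise adjacent, so at least 3 colors are needed.
So 2 colors are not enough.

No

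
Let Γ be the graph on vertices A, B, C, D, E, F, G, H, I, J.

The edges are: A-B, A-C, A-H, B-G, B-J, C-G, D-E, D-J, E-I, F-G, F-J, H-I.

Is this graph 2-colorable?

The cycle E-I-H-A-B-J-D-E has odd length 7, so it cannot be 2-colored; at least 3 colors are needed.
So 2 colors are not enough.

No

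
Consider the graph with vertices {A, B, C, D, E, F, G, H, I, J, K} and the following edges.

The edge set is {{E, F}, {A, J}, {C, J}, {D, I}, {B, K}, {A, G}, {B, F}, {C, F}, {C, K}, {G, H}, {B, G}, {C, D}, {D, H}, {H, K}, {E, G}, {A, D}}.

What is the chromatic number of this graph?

2

E and F are adjacent, so at least 2 colors are needed.
2 colors suffice: color 1 → {A, B, C, E, H, I}; color 2 → {D, F, G, J, K}. Each edge has distinct colors on its endpoints.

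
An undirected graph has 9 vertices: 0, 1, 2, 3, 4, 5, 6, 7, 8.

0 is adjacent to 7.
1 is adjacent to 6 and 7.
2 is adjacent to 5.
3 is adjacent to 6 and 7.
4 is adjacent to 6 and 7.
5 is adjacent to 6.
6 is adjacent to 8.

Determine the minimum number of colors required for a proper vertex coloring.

3 and 7 are adjacent, so at least 2 colors are needed.
2 colors suffice: color red → {2, 6, 7}; color blue → {0, 1, 3, 4, 5, 8}. No two adjacent vertices share a color.

2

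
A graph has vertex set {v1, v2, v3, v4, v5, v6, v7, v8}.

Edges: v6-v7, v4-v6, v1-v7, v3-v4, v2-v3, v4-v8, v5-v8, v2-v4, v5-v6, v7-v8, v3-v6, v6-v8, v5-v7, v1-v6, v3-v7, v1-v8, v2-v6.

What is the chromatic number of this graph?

4

v1, v6, v7, v8 are pairwise adjacent (a clique of size 4), so at least 4 colors are needed.
A valid assignment using 4 colors: v1=Y, v2=Y, v3=G, v4=B, v5=Y, v6=R, v7=B, v8=G. No two adjacent vertices share a color.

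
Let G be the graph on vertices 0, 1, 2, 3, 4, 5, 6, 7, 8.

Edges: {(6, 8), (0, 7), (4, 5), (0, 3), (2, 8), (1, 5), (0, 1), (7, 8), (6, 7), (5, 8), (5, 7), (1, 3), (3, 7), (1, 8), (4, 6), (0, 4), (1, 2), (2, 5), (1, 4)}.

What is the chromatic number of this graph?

4

1, 2, 5, 8 form a clique, so at least 4 colors are needed.
A valid assignment using 4 colors: 0=b, 1=a, 2=d, 3=c, 4=d, 5=c, 6=c, 7=a, 8=b. Every edge joins two different colors.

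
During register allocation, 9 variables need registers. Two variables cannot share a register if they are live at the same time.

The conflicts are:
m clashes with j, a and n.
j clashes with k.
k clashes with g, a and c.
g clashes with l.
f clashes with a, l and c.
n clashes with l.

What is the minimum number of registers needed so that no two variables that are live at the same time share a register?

3

The cycle k-a-f-l-g-k has odd length 5, so it cannot be 2-colored; at least 3 registers are needed.
3 registers suffice: m=1, j=2, k=1, g=3, f=1, a=2, n=3, l=2, c=2. Each listed conflict is separated.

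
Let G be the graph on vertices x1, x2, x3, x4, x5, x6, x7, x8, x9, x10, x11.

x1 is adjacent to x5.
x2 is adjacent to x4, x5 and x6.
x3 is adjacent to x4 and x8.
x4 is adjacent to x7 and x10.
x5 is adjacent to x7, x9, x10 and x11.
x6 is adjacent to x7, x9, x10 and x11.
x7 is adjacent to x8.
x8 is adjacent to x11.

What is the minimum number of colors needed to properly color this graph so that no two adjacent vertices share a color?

x5 and x10 are adjacent, so at least 2 colors are needed.
One proper 2-coloring: x1=2, x2=2, x3=2, x4=1, x5=1, x6=1, x7=2, x8=1, x9=2, x10=2, x11=2. Every edge joins two different colors.

2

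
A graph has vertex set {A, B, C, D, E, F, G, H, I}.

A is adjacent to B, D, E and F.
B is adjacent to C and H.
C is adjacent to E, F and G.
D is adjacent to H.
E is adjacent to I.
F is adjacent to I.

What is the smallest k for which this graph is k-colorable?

2

F and I are adjacent, so at least 2 colors are needed.
2 colors suffice: color 1 → {A, C, H, I}; color 2 → {B, D, E, F, G}. Every edge joins two different colors.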